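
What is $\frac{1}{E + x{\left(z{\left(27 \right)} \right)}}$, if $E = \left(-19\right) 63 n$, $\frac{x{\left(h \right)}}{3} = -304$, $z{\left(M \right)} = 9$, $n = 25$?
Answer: $- \frac{1}{30837} \approx -3.2429 \cdot 10^{-5}$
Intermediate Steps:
$x{\left(h \right)} = -912$ ($x{\left(h \right)} = 3 \left(-304\right) = -912$)
$E = -29925$ ($E = \left(-19\right) 63 \cdot 25 = \left(-1197\right) 25 = -29925$)
$\frac{1}{E + x{\left(z{\left(27 \right)} \right)}} = \frac{1}{-29925 - 912} = \frac{1}{-30837} = - \frac{1}{30837}$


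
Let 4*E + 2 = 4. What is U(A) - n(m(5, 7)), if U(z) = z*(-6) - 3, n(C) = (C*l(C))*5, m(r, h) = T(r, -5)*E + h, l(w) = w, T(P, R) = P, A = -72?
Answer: -89/4 ≈ -22.250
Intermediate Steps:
E = ½ (E = -½ + (¼)*4 = -½ + 1 = ½ ≈ 0.50000)
m(r, h) = h + r/2 (m(r, h) = r*(½) + h = r/2 + h = h + r/2)
n(C) = 5*C² (n(C) = (C*C)*5 = C²*5 = 5*C²)
U(z) = -3 - 6*z (U(z) = -6*z - 3 = -3 - 6*z)
U(A) - n(m(5, 7)) = (-3 - 6*(-72)) - 5*(7 + (½)*5)² = (-3 + 432) - 5*(7 + 5/2)² = 429 - 5*(19/2)² = 429 - 5*361/4 = 429 - 1*1805/4 = 429 - 1805/4 = -89/4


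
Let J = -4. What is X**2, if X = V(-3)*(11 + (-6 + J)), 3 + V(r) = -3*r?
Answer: 36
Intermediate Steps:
V(r) = -3 - 3*r
X = 6 (X = (-3 - 3*(-3))*(11 + (-6 - 4)) = (-3 + 9)*(11 - 10) = 6*1 = 6)
X**2 = 6**2 = 36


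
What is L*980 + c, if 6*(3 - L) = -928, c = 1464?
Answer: 467932/3 ≈ 1.5598e+5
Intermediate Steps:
L = 473/3 (L = 3 - ⅙*(-928) = 3 + 464/3 = 473/3 ≈ 157.67)
L*980 + c = (473/3)*980 + 1464 = 463540/3 + 1464 = 467932/3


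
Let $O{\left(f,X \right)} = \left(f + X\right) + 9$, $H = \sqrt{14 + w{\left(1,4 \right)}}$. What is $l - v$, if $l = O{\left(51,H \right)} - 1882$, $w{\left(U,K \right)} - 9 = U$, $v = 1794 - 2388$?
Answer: $-1228 + 2 \sqrt{6} \approx -1223.1$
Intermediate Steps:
$v = -594$
$w{\left(U,K \right)} = 9 + U$
$H = 2 \sqrt{6}$ ($H = \sqrt{14 + \left(9 + 1\right)} = \sqrt{14 + 10} = \sqrt{24} = 2 \sqrt{6} \approx 4.899$)
$O{\left(f,X \right)} = 9 + X + f$ ($O{\left(f,X \right)} = \left(X + f\right) + 9 = 9 + X + f$)
$l = -1822 + 2 \sqrt{6}$ ($l = \left(9 + 2 \sqrt{6} + 51\right) - 1882 = \left(60 + 2 \sqrt{6}\right) - 1882 = -1822 + 2 \sqrt{6} \approx -1817.1$)
$l - v = \left(-1822 + 2 \sqrt{6}\right) - -594 = \left(-1822 + 2 \sqrt{6}\right) + 594 = -1228 + 2 \sqrt{6}$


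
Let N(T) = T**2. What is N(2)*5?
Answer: 20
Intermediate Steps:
N(2)*5 = 2**2*5 = 4*5 = 20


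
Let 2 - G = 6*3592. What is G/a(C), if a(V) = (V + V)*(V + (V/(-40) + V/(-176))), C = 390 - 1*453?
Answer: -9482000/3385557 ≈ -2.8007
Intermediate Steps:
G = -21550 (G = 2 - 6*3592 = 2 - 1*21552 = 2 - 21552 = -21550)
C = -63 (C = 390 - 453 = -63)
a(V) = 853*V²/440 (a(V) = (2*V)*(V + (V*(-1/40) + V*(-1/176))) = (2*V)*(V + (-V/40 - V/176)) = (2*V)*(V - 27*V/880) = (2*V)*(853*V/880) = 853*V²/440)
G/a(C) = -21550/((853/440)*(-63)²) = -21550/((853/440)*3969) = -21550/3385557/440 = -21550*440/3385557 = -9482000/3385557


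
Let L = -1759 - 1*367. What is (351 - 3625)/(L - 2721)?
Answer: 3274/4847 ≈ 0.67547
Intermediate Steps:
L = -2126 (L = -1759 - 367 = -2126)
(351 - 3625)/(L - 2721) = (351 - 3625)/(-2126 - 2721) = -3274/(-4847) = -3274*(-1/4847) = 3274/4847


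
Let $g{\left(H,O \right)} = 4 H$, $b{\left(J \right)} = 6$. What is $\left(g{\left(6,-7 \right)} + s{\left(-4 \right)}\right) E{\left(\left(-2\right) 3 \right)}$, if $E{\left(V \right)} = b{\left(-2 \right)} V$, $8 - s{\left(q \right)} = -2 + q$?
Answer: $-1368$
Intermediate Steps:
$s{\left(q \right)} = 10 - q$ ($s{\left(q \right)} = 8 - \left(-2 + q\right) = 10 - q$)
$E{\left(V \right)} = 6 V$
$\left(g{\left(6,-7 \right)} + s{\left(-4 \right)}\right) E{\left(\left(-2\right) 3 \right)} = \left(4 \cdot 6 + \left(10 - -4\right)\right) 6 \left(\left(-2\right) 3\right) = \left(24 + \left(10 + 4\right)\right) 6 \left(-6\right) = \left(24 + 14\right) \left(-36\right) = 38 \left(-36\right) = -1368$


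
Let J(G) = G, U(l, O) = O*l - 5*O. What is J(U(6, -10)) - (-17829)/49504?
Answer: -68173/7072 ≈ -9.6398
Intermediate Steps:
U(l, O) = -5*O + O*l
J(U(6, -10)) - (-17829)/49504 = -10*(-5 + 6) - (-17829)/49504 = -10*1 - (-17829)/49504 = -10 - 1*(-2547/7072) = -10 + 2547/7072 = -68173/7072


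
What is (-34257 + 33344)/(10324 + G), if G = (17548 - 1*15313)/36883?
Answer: -33674179/380782327 ≈ -0.088434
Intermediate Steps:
G = 2235/36883 (G = (17548 - 15313)*(1/36883) = 2235*(1/36883) = 2235/36883 ≈ 0.060597)
(-34257 + 33344)/(10324 + G) = (-34257 + 33344)/(10324 + 2235/36883) = -913/380782327/36883 = -913*36883/380782327 = -33674179/380782327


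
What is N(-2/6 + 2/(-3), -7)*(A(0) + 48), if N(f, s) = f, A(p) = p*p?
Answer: -48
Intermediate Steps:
A(p) = p**2
N(-2/6 + 2/(-3), -7)*(A(0) + 48) = (-2/6 + 2/(-3))*(0**2 + 48) = (-2*1/6 + 2*(-1/3))*(0 + 48) = (-1/3 - 2/3)*48 = -1*48 = -48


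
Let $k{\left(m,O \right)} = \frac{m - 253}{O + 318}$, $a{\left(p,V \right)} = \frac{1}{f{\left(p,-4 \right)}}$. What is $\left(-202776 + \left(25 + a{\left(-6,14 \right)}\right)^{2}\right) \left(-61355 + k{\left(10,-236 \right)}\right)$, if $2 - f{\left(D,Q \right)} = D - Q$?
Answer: $\frac{16272477342895}{1312} \approx 1.2403 \cdot 10^{10}$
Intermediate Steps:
$f{\left(D,Q \right)} = 2 + Q - D$ ($f{\left(D,Q \right)} = 2 - \left(D - Q\right) = 2 + Q - D$)
$a{\left(p,V \right)} = \frac{1}{-2 - p}$ ($a{\left(p,V \right)} = \frac{1}{2 - 4 - p} = \frac{1}{-2 - p}$)
$k{\left(m,O \right)} = \frac{-253 + m}{318 + O}$
$\left(-202776 + \left(25 + a{\left(-6,14 \right)}\right)^{2}\right) \left(-61355 + k{\left(10,-236 \right)}\right) = \left(-202776 + \left(25 - \frac{1}{2 - 6}\right)^{2}\right) \left(-61355 + \frac{-253 + 10}{318 - 236}\right) = \left(-202776 + \left(25 - \frac{1}{-4}\right)^{2}\right) \left(-61355 + \frac{1}{82} \left(-243\right)\right) = \left(-202776 + \left(25 - - \frac{1}{4}\right)^{2}\right) \left(-61355 + \frac{1}{82} \left(-243\right)\right) = \left(-202776 + \left(25 + \frac{1}{4}\right)^{2}\right) \left(-61355 - \frac{243}{82}\right) = \left(-202776 + \left(\frac{101}{4}\right)^{2}\right) \left(- \frac{5031353}{82}\right) = \left(-202776 + \frac{10201}{16}\right) \left(- \frac{5031353}{82}\right) = \left(- \frac{3234215}{16}\right) \left(- \frac{5031353}{82}\right) = \frac{16272477342895}{1312}$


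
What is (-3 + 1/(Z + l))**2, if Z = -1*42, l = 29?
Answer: 1600/169 ≈ 9.4675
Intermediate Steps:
Z = -42
(-3 + 1/(Z + l))**2 = (-3 + 1/(-42 + 29))**2 = (-3 + 1/(-13))**2 = (-3 - 1/13)**2 = (-40/13)**2 = 1600/169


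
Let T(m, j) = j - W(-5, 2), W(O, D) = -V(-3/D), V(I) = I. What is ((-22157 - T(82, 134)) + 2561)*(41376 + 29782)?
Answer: -1403840603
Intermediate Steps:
W(O, D) = 3/D (W(O, D) = -(-3)/D = 3/D)
T(m, j) = -3/2 + j (T(m, j) = j - 3/2 = -3/2 + j)
((-22157 - T(82, 134)) + 2561)*(41376 + 29782) = ((-22157 - (-3/2 + 134)) + 2561)*(41376 + 29782) = ((-22157 - 1*265/2) + 2561)*71158 = ((-22157 - 265/2) + 2561)*71158 = (-44579/2 + 2561)*71158 = -39457/2*71158 = -1403840603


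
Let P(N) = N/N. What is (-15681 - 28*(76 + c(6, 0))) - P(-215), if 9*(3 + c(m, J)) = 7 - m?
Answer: -159562/9 ≈ -17729.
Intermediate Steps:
c(m, J) = -20/9 - m/9 (c(m, J) = -3 + (7 - m)/9 = -3 + (7/9 - m/9) = -20/9 - m/9)
P(N) = 1
(-15681 - 28*(76 + c(6, 0))) - P(-215) = (-15681 - 28*(76 + (-20/9 - ⅑*6))) - 1*1 = (-15681 - 28*(76 + (-20/9 - ⅔))) - 1 = (-15681 - 28*(76 - 26/9)) - 1 = (-15681 - 28*658/9) - 1 = (-15681 - 18424/9) - 1 = -159553/9 - 1 = -159562/9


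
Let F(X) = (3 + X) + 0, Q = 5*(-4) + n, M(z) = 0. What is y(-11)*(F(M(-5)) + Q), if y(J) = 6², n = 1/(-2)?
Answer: -630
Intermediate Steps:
n = -½ ≈ -0.50000
y(J) = 36
Q = -41/2 (Q = 5*(-4) - ½ = -20 - ½ = -41/2 ≈ -20.500)
F(X) = 3 + X
y(-11)*(F(M(-5)) + Q) = 36*((3 + 0) - 41/2) = 36*(3 - 41/2) = 36*(-35/2) = -630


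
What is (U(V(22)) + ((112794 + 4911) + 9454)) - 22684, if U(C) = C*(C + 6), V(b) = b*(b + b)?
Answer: 1047307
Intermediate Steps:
V(b) = 2*b² (V(b) = b*(2*b) = 2*b²)
U(C) = C*(6 + C)
(U(V(22)) + ((112794 + 4911) + 9454)) - 22684 = ((2*22²)*(6 + 2*22²) + ((112794 + 4911) + 9454)) - 22684 = ((2*484)*(6 + 2*484) + (117705 + 9454)) - 22684 = (968*(6 + 968) + 127159) - 22684 = (968*974 + 127159) - 22684 = (942832 + 127159) - 22684 = 1069991 - 22684 = 1047307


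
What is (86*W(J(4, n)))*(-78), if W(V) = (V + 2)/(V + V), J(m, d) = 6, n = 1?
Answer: -4472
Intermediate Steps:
W(V) = (2 + V)/(2*V) (W(V) = (2 + V)/((2*V)) = (2 + V)*(1/(2*V)) = (2 + V)/(2*V))
(86*W(J(4, n)))*(-78) = (86*((½)*(2 + 6)/6))*(-78) = (86*((½)*(⅙)*8))*(-78) = (86*(⅔))*(-78) = (172/3)*(-78) = -4472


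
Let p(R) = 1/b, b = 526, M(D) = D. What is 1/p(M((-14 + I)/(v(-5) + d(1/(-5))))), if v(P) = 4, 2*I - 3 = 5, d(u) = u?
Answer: 526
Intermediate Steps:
I = 4 (I = 3/2 + (½)*5 = 3/2 + 5/2 = 4)
p(R) = 1/526
1/p(M((-14 + I)/(v(-5) + d(1/(-5))))) = 1/(1/526) = 526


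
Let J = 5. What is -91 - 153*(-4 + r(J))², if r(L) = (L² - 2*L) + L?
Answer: -39259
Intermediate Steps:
r(L) = L² - L
-91 - 153*(-4 + r(J))² = -91 - 153*(-4 + 5*(-1 + 5))² = -91 - 153*(-4 + 5*4)² = -91 - 153*(-4 + 20)² = -91 - 153*16² = -91 - 153*256 = -91 - 39168 = -39259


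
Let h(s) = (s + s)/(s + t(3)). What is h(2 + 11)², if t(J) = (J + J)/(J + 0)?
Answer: 676/225 ≈ 3.0044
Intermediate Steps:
t(J) = 2 (t(J) = (2*J)/J = 2)
h(s) = 2*s/(2 + s) (h(s) = (s + s)/(s + 2) = (2*s)/(2 + s) = 2*s/(2 + s))
h(2 + 11)² = (2*(2 + 11)/(2 + (2 + 11)))² = (2*13/(2 + 13))² = (2*13/15)² = (2*13*(1/15))² = (26/15)² = 676/225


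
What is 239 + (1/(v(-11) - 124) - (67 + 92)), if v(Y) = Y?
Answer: 10799/135 ≈ 79.993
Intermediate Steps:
239 + (1/(v(-11) - 124) - (67 + 92)) = 239 + (1/(-11 - 124) - (67 + 92)) = 239 + (1/(-135) - 1*159) = 239 + (-1/135 - 159) = 239 - 21466/135 = 10799/135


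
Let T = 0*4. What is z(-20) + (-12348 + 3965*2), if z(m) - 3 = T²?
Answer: -4415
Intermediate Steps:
T = 0
z(m) = 3 (z(m) = 3 + 0² = 3 + 0 = 3)
z(-20) + (-12348 + 3965*2) = 3 + (-12348 + 3965*2) = 3 + (-12348 + 7930) = 3 - 4418 = -4415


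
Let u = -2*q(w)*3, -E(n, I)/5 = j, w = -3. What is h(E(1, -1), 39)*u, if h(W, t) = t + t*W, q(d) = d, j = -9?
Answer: 32292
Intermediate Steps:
E(n, I) = 45 (E(n, I) = -5*(-9) = 45)
h(W, t) = t + W*t
u = 18 (u = -2*(-3)*3 = 6*3 = 18)
h(E(1, -1), 39)*u = (39*(1 + 45))*18 = (39*46)*18 = 1794*18 = 32292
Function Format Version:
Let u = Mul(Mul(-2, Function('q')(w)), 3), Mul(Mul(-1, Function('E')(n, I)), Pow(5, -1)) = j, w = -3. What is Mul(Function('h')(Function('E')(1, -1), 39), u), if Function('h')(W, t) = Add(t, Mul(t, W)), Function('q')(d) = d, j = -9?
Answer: 32292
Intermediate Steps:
Function('E')(n, I) = 45 (Function('E')(n, I) = Mul(-5, -9) = 45)
Function('h')(W, t) = Add(t, Mul(W, t))
u = 18 (u = Mul(Mul(-2, -3), 3) = Mul(6, 3) = 18)
Mul(Function('h')(Function('E')(1, -1), 39), u) = Mul(Mul(39, Add(1, 45)), 18) = Mul(Mul(39, 46), 18) = Mul(1794, 18) = 32292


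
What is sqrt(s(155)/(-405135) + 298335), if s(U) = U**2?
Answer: 2*sqrt(54407796678930)/27009 ≈ 546.20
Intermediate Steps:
sqrt(s(155)/(-405135) + 298335) = sqrt(155**2/(-405135) + 298335) = sqrt(24025*(-1/405135) + 298335) = sqrt(-4805/81027 + 298335) = sqrt(24173185240/81027) = 2*sqrt(54407796678930)/27009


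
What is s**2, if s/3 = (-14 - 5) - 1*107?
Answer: 142884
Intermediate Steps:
s = -378 (s = 3*((-14 - 5) - 1*107) = 3*(-19 - 107) = 3*(-126) = -378)
s**2 = (-378)**2 = 142884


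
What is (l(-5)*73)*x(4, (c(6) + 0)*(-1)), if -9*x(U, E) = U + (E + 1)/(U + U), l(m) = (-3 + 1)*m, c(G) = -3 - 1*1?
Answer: -13505/36 ≈ -375.14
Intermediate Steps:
c(G) = -4 (c(G) = -3 - 1 = -4)
l(m) = -2*m
x(U, E) = -U/9 - (1 + E)/(18*U) (x(U, E) = -(U + (E + 1)/(U + U))/9 = -(U + (1 + E)/((2*U)))/9 = -(U + (1 + E)*(1/(2*U)))/9 = -(U + (1 + E)/(2*U))/9 = -U/9 - (1 + E)/(18*U))
(l(-5)*73)*x(4, (c(6) + 0)*(-1)) = (-2*(-5)*73)*((1/18)*(-1 - (-4 + 0)*(-1) - 2*4**2)/4) = (10*73)*((1/18)*(1/4)*(-1 - (-4)*(-1) - 2*16)) = 730*((1/18)*(1/4)*(-1 - 1*4 - 32)) = 730*((1/18)*(1/4)*(-1 - 4 - 32)) = 730*((1/18)*(1/4)*(-37)) = 730*(-37/72) = -13505/36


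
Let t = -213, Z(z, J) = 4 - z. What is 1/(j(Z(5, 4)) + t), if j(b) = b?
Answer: -1/214 ≈ -0.0046729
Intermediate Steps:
1/(j(Z(5, 4)) + t) = 1/((4 - 1*5) - 213) = 1/((4 - 5) - 213) = 1/(-1 - 213) = 1/(-214) = -1/214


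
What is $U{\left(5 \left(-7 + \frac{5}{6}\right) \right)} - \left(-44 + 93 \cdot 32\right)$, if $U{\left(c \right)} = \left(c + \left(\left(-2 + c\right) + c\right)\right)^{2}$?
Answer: $\frac{23993}{4} \approx 5998.3$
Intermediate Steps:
$U{\left(c \right)} = \left(-2 + 3 c\right)^{2}$ ($U{\left(c \right)} = \left(c + \left(-2 + 2 c\right)\right)^{2} = \left(-2 + 3 c\right)^{2}$)
$U{\left(5 \left(-7 + \frac{5}{6}\right) \right)} - \left(-44 + 93 \cdot 32\right) = \left(-2 + 3 \cdot 5 \left(-7 + \frac{5}{6}\right)\right)^{2} - \left(-44 + 93 \cdot 32\right) = \left(-2 + 3 \cdot 5 \left(-7 + 5 \cdot \frac{1}{6}\right)\right)^{2} - \left(-44 + 2976\right) = \left(-2 + 3 \cdot 5 \left(-7 + \frac{5}{6}\right)\right)^{2} - 2932 = \left(-2 + 3 \cdot 5 \left(- \frac{37}{6}\right)\right)^{2} - 2932 = \left(-2 + 3 \left(- \frac{185}{6}\right)\right)^{2} - 2932 = \left(-2 - \frac{185}{2}\right)^{2} - 2932 = \left(- \frac{189}{2}\right)^{2} - 2932 = \frac{35721}{4} - 2932 = \frac{23993}{4}$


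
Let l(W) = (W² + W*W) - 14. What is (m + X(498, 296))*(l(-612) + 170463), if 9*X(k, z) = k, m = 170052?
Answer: 469259960914/3 ≈ 1.5642e+11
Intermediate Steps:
X(k, z) = k/9
l(W) = -14 + 2*W² (l(W) = (W² + W²) - 14 = 2*W² - 14 = -14 + 2*W²)
(m + X(498, 296))*(l(-612) + 170463) = (170052 + (⅑)*498)*((-14 + 2*(-612)²) + 170463) = (170052 + 166/3)*((-14 + 2*374544) + 170463) = 510322*((-14 + 749088) + 170463)/3 = 510322*(749074 + 170463)/3 = (510322/3)*919537 = 469259960914/3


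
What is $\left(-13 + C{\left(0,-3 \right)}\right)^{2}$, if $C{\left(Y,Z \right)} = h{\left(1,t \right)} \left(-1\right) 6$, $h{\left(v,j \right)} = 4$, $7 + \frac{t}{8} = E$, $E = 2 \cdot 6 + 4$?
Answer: $1369$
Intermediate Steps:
$E = 16$ ($E = 12 + 4 = 16$)
$t = 72$ ($t = -56 + 8 \cdot 16 = -56 + 128 = 72$)
$C{\left(Y,Z \right)} = -24$ ($C{\left(Y,Z \right)} = 4 \left(-1\right) 6 = \left(-4\right) 6 = -24$)
$\left(-13 + C{\left(0,-3 \right)}\right)^{2} = \left(-13 - 24\right)^{2} = \left(-37\right)^{2} = 1369$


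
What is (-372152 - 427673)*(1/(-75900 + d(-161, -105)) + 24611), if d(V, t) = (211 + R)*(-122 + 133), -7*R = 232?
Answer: -2037758406497320/103521 ≈ -1.9684e+10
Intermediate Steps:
R = -232/7 (R = -⅐*232 = -232/7 ≈ -33.143)
d(V, t) = 13695/7 (d(V, t) = (211 - 232/7)*(-122 + 133) = (1245/7)*11 = 13695/7)
(-372152 - 427673)*(1/(-75900 + d(-161, -105)) + 24611) = (-372152 - 427673)*(1/(-75900 + 13695/7) + 24611) = -799825*(1/(-517605/7) + 24611) = -799825*(-7/517605 + 24611) = -799825*12738776648/517605 = -2037758406497320/103521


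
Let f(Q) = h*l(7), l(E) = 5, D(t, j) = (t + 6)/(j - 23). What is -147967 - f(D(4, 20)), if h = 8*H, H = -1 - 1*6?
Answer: -147687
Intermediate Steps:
D(t, j) = (6 + t)/(-23 + j)
H = -7 (H = -1 - 6 = -7)
h = -56 (h = 8*(-7) = -56)
f(Q) = -280 (f(Q) = -56*5 = -280)
-147967 - f(D(4, 20)) = -147967 - 1*(-280) = -147967 + 280 = -147687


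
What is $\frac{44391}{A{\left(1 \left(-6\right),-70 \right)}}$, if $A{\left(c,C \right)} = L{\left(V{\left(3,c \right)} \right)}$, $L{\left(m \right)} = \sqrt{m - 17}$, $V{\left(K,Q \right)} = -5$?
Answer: $- \frac{44391 i \sqrt{22}}{22} \approx - 9464.2 i$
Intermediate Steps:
$L{\left(m \right)} = \sqrt{-17 + m}$
$A{\left(c,C \right)} = i \sqrt{22}$ ($A{\left(c,C \right)} = \sqrt{-17 - 5} = \sqrt{-22} = i \sqrt{22}$)
$\frac{44391}{A{\left(1 \left(-6\right),-70 \right)}} = \frac{44391}{i \sqrt{22}} = 44391 \left(- \frac{i \sqrt{22}}{22}\right) = - \frac{44391 i \sqrt{22}}{22}$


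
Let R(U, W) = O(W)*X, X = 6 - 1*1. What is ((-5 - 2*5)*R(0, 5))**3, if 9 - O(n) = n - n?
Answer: -307546875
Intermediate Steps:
O(n) = 9 (O(n) = 9 - (n - n) = 9 - 1*0 = 9 + 0 = 9)
X = 5 (X = 6 - 1 = 5)
R(U, W) = 45 (R(U, W) = 9*5 = 45)
((-5 - 2*5)*R(0, 5))**3 = ((-5 - 2*5)*45)**3 = ((-5 - 10)*45)**3 = (-15*45)**3 = (-675)**3 = -307546875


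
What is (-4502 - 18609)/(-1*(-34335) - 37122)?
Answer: 23111/2787 ≈ 8.2924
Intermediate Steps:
(-4502 - 18609)/(-1*(-34335) - 37122) = -23111/(34335 - 37122) = -23111/(-2787) = -23111*(-1/2787) = 23111/2787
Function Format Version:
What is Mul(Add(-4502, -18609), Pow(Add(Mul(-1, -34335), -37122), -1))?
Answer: Rational(23111, 2787) ≈ 8.2924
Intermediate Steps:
Mul(Add(-4502, -18609), Pow(Add(Mul(-1, -34335), -37122), -1)) = Mul(-23111, Pow(Add(34335, -37122), -1)) = Mul(-23111, Pow(-2787, -1)) = Mul(-23111, Rational(-1, 2787)) = Rational(23111, 2787)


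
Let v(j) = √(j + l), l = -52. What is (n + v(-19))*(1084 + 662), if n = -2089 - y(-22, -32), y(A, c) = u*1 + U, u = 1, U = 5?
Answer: -3657870 + 1746*I*√71 ≈ -3.6579e+6 + 14712.0*I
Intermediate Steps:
v(j) = √(-52 + j) (v(j) = √(j - 52) = √(-52 + j))
y(A, c) = 6 (y(A, c) = 1*1 + 5 = 1 + 5 = 6)
n = -2095 (n = -2089 - 1*6 = -2089 - 6 = -2095)
(n + v(-19))*(1084 + 662) = (-2095 + √(-52 - 19))*(1084 + 662) = (-2095 + √(-71))*1746 = (-2095 + I*√71)*1746 = -3657870 + 1746*I*√71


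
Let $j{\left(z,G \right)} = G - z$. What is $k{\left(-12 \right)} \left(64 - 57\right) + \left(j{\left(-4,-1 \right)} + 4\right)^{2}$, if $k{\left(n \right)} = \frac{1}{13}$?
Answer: $\frac{644}{13} \approx 49.538$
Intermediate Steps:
$k{\left(n \right)} = \frac{1}{13}$
$k{\left(-12 \right)} \left(64 - 57\right) + \left(j{\left(-4,-1 \right)} + 4\right)^{2} = \frac{64 - 57}{13} + \left(\left(-1 - -4\right) + 4\right)^{2} = \frac{1}{13} \cdot 7 + \left(\left(-1 + 4\right) + 4\right)^{2} = \frac{7}{13} + \left(3 + 4\right)^{2} = \frac{7}{13} + 7^{2} = \frac{7}{13} + 49 = \frac{644}{13}$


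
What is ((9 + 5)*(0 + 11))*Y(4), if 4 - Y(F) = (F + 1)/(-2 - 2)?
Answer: 1617/2 ≈ 808.50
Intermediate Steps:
Y(F) = 17/4 + F/4 (Y(F) = 4 - (F + 1)/(-2 - 2) = 4 - (1 + F)/(-4) = 4 - (1 + F)*(-1)/4 = 4 - (-1/4 - F/4) = 4 + (1/4 + F/4) = 17/4 + F/4)
((9 + 5)*(0 + 11))*Y(4) = ((9 + 5)*(0 + 11))*(17/4 + (1/4)*4) = (14*11)*(17/4 + 1) = 154*(21/4) = 1617/2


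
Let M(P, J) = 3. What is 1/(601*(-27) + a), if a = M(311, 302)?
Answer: -1/16224 ≈ -6.1637e-5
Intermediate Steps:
a = 3
1/(601*(-27) + a) = 1/(601*(-27) + 3) = 1/(-16227 + 3) = 1/(-16224) = -1/16224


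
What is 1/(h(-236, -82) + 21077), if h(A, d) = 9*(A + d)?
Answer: 1/18215 ≈ 5.4900e-5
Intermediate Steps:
h(A, d) = 9*A + 9*d
1/(h(-236, -82) + 21077) = 1/((9*(-236) + 9*(-82)) + 21077) = 1/((-2124 - 738) + 21077) = 1/(-2862 + 21077) = 1/18215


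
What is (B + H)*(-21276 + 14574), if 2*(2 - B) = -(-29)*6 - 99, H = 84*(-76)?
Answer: 43023489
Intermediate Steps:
H = -6384
B = -71/2 (B = 2 - (-(-29)*6 - 99)/2 = 2 - (-29*(-6) - 99)/2 = 2 - (174 - 99)/2 = 2 - 1/2*75 = 2 - 75/2 = -71/2 ≈ -35.500)
(B + H)*(-21276 + 14574) = (-71/2 - 6384)*(-21276 + 14574) = -12839/2*(-6702) = 43023489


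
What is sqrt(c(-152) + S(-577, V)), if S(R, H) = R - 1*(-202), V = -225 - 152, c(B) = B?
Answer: I*sqrt(527) ≈ 22.956*I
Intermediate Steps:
V = -377
S(R, H) = 202 + R (S(R, H) = R + 202 = 202 + R)
sqrt(c(-152) + S(-577, V)) = sqrt(-152 + (202 - 577)) = sqrt(-152 - 375) = sqrt(-527) = I*sqrt(527)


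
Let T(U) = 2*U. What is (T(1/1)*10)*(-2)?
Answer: -40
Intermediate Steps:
(T(1/1)*10)*(-2) = ((2/1)*10)*(-2) = ((2*1)*10)*(-2) = (2*10)*(-2) = 20*(-2) = -40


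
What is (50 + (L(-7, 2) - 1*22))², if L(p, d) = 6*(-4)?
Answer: 16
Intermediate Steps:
L(p, d) = -24
(50 + (L(-7, 2) - 1*22))² = (50 + (-24 - 1*22))² = (50 + (-24 - 22))² = (50 - 46)² = 4² = 16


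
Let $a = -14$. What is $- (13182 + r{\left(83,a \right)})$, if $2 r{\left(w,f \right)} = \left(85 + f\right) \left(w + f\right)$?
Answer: $- \frac{31263}{2} \approx -15632.0$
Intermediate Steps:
$r{\left(w,f \right)} = \frac{\left(85 + f\right) \left(f + w\right)}{2}$ ($r{\left(w,f \right)} = \frac{\left(85 + f\right) \left(w + f\right)}{2} = \frac{\left(85 + f\right) \left(f + w\right)}{2}$)
$- (13182 + r{\left(83,a \right)}) = - (13182 + \left(\frac{\left(-14\right)^{2}}{2} + \frac{85}{2} \left(-14\right) + \frac{85}{2} \cdot 83 + \frac{1}{2} \left(-14\right) 83\right)) = - (13182 + \left(\frac{1}{2} \cdot 196 - 595 + \frac{7055}{2} - 581\right)) = - (13182 + \left(98 - 595 + \frac{7055}{2} - 581\right)) = - (13182 + \frac{4899}{2}) = \left(-1\right) \frac{31263}{2} = - \frac{31263}{2}$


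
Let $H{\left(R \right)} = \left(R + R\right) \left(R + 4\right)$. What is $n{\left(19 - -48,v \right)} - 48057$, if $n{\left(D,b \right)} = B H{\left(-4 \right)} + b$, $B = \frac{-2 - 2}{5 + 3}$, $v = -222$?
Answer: $-48279$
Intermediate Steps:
$B = - \frac{1}{2}$ ($B = - \frac{4}{8} = \left(-4\right) \frac{1}{8} = - \frac{1}{2} \approx -0.5$)
$H{\left(R \right)} = 2 R \left(4 + R\right)$
$n{\left(D,b \right)} = b$ ($n{\left(D,b \right)} = - \frac{2 \left(-4\right) \left(4 - 4\right)}{2} + b = - \frac{2 \left(-4\right) 0}{2} + b = \left(- \frac{1}{2}\right) 0 + b = 0 + b = b$)
$n{\left(19 - -48,v \right)} - 48057 = -222 - 48057 = -48279$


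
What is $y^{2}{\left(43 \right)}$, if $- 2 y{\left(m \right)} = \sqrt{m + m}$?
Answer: $\frac{43}{2} \approx 21.5$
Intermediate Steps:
$y{\left(m \right)} = - \frac{\sqrt{2} \sqrt{m}}{2}$ ($y{\left(m \right)} = - \frac{\sqrt{m + m}}{2} = - \frac{\sqrt{2 m}}{2} = - \frac{\sqrt{2} \sqrt{m}}{2}$)
$y^{2}{\left(43 \right)} = \left(- \frac{\sqrt{2} \sqrt{43}}{2}\right)^{2} = \left(- \frac{\sqrt{86}}{2}\right)^{2} = \frac{43}{2}$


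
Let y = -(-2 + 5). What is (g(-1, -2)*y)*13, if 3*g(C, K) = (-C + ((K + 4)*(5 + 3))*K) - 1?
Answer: 416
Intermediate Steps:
y = -3 (y = -1*3 = -3)
g(C, K) = -⅓ - C/3 + K*(32 + 8*K)/3 (g(C, K) = ((-C + ((K + 4)*(5 + 3))*K) - 1)/3 = ((-C + ((4 + K)*8)*K) - 1)/3 = ((-C + (32 + 8*K)*K) - 1)/3 = ((-C + K*(32 + 8*K)) - 1)/3 = (-1 - C + K*(32 + 8*K))/3 = -⅓ - C/3 + K*(32 + 8*K)/3)
(g(-1, -2)*y)*13 = ((-⅓ - ⅓*(-1) + (8/3)*(-2)² + (32/3)*(-2))*(-3))*13 = ((-⅓ + ⅓ + (8/3)*4 - 64/3)*(-3))*13 = ((-⅓ + ⅓ + 32/3 - 64/3)*(-3))*13 = -32/3*(-3)*13 = 32*13 = 416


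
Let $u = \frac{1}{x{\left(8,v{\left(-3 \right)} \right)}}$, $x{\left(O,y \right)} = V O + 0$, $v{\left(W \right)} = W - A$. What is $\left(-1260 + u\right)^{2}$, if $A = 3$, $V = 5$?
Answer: $\frac{2540059201}{1600} \approx 1.5875 \cdot 10^{6}$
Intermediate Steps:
$v{\left(W \right)} = -3 + W$ ($v{\left(W \right)} = W - 3 = -3 + W$)
$x{\left(O,y \right)} = 5 O$ ($x{\left(O,y \right)} = 5 O + 0 = 5 O$)
$u = \frac{1}{40}$ ($u = \frac{1}{5 \cdot 8} = \frac{1}{40} \approx 0.025$)
$\left(-1260 + u\right)^{2} = \left(-1260 + \frac{1}{40}\right)^{2} = \left(- \frac{50399}{40}\right)^{2} = \frac{2540059201}{1600}$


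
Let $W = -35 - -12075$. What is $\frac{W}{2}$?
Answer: $6020$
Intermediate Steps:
$W = 12040$ ($W = -35 + 12075 = 12040$)
$\frac{W}{2} = \frac{1}{2} \cdot 12040 = 6020$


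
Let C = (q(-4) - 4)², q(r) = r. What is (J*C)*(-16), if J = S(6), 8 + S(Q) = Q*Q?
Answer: -28672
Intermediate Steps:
S(Q) = -8 + Q² (S(Q) = -8 + Q*Q = -8 + Q²)
C = 64 (C = (-4 - 4)² = (-8)² = 64)
J = 28 (J = -8 + 6² = -8 + 36 = 28)
(J*C)*(-16) = (28*64)*(-16) = 1792*(-16) = -28672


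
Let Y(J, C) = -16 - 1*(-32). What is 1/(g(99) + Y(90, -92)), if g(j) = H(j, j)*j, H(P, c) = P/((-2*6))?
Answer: -4/3203 ≈ -0.0012488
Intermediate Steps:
H(P, c) = -P/12 (H(P, c) = P/(-12) = P*(-1/12) = -P/12)
g(j) = -j²/12 (g(j) = (-j/12)*j = -j²/12)
Y(J, C) = 16 (Y(J, C) = -16 + 32 = 16)
1/(g(99) + Y(90, -92)) = 1/(-1/12*99² + 16) = 1/(-1/12*9801 + 16) = 1/(-3267/4 + 16) = 1/(-3203/4) = -4/3203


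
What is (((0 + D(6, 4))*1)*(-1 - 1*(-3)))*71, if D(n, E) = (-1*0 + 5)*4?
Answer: 2840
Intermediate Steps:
D(n, E) = 20 (D(n, E) = (0 + 5)*4 = 5*4 = 20)
(((0 + D(6, 4))*1)*(-1 - 1*(-3)))*71 = (((0 + 20)*1)*(-1 - 1*(-3)))*71 = ((20*1)*(-1 + 3))*71 = (20*2)*71 = 40*71 = 2840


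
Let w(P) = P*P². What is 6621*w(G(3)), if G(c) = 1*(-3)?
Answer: -178767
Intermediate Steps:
G(c) = -3
w(P) = P³
6621*w(G(3)) = 6621*(-3)³ = 6621*(-27) = -178767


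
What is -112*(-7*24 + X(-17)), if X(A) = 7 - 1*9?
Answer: 19040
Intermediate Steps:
X(A) = -2 (X(A) = 7 - 9 = -2)
-112*(-7*24 + X(-17)) = -112*(-7*24 - 2) = -112*(-168 - 2) = -112*(-170) = 19040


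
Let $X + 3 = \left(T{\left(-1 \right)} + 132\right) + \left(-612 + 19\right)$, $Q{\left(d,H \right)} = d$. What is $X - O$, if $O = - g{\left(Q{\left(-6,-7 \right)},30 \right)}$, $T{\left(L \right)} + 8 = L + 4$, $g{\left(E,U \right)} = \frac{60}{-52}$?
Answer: $- \frac{6112}{13} \approx -470.15$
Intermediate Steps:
$g{\left(E,U \right)} = - \frac{15}{13}$ ($g{\left(E,U \right)} = 60 \left(- \frac{1}{52}\right) = - \frac{15}{13}$)
$T{\left(L \right)} = -4 + L$ ($T{\left(L \right)} = -8 + \left(L + 4\right) = -8 + \left(4 + L\right) = -4 + L$)
$O = \frac{15}{13}$ ($O = \left(-1\right) \left(- \frac{15}{13}\right) = \frac{15}{13} \approx 1.1538$)
$X = -469$ ($X = -3 + \left(\left(\left(-4 - 1\right) + 132\right) + \left(-612 + 19\right)\right) = -3 + \left(\left(-5 + 132\right) - 593\right) = -3 + \left(127 - 593\right) = -3 - 466 = -469$)
$X - O = -469 - \frac{15}{13} = - \frac{6112}{13}$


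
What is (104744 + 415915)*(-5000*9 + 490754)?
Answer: 232085831886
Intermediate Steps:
(104744 + 415915)*(-5000*9 + 490754) = 520659*(-45000 + 490754) = 520659*445754 = 232085831886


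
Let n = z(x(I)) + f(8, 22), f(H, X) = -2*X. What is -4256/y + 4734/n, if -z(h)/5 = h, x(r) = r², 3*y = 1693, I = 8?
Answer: -6331107/308126 ≈ -20.547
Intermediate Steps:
y = 1693/3 (y = (⅓)*1693 = 1693/3 ≈ 564.33)
z(h) = -5*h
n = -364 (n = -5*8² - 2*22 = -5*64 - 44 = -320 - 44 = -364)
-4256/y + 4734/n = -4256/1693/3 + 4734/(-364) = -4256*3/1693 + 4734*(-1/364) = -12768/1693 - 2367/182 = -6331107/308126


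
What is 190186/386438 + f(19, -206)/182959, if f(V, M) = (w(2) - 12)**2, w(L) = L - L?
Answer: 17425943723/35351155021 ≈ 0.49294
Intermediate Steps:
w(L) = 0
f(V, M) = 144 (f(V, M) = (0 - 12)**2 = (-12)**2 = 144)
190186/386438 + f(19, -206)/182959 = 190186/386438 + 144/182959 = 190186*(1/386438) + 144*(1/182959) = 95093/193219 + 144/182959 = 17425943723/35351155021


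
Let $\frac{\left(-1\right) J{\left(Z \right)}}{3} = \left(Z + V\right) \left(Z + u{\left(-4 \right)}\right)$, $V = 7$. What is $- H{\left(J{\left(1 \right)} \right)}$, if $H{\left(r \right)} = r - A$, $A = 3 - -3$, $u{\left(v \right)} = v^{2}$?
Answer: $414$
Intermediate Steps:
$A = 6$ ($A = 3 + 3 = 6$)
$J{\left(Z \right)} = - 3 \left(7 + Z\right) \left(16 + Z\right)$ ($J{\left(Z \right)} = - 3 \left(Z + 7\right) \left(Z + \left(-4\right)^{2}\right) = - 3 \left(7 + Z\right) \left(Z + 16\right) = - 3 \left(7 + Z\right) \left(16 + Z\right)$)
$H{\left(r \right)} = -6 + r$ ($H{\left(r \right)} = r - 6 = -6 + r$)
$- H{\left(J{\left(1 \right)} \right)} = - (-6 - \left(405 + 3\right)) = - (-6 - 408) = \left(-1\right) \left(-414\right) = 414$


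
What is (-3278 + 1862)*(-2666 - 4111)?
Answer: 9596232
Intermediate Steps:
(-3278 + 1862)*(-2666 - 4111) = -1416*(-6777) = 9596232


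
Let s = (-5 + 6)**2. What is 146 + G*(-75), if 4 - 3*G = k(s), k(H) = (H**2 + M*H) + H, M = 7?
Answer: 271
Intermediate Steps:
s = 1 (s = 1**2 = 1)
k(H) = H**2 + 8*H (k(H) = (H**2 + 7*H) + H = H**2 + 8*H)
G = -5/3 (G = 4/3 - (8 + 1)/3 = 4/3 - 9/3 = 4/3 - 1/3*9 = 4/3 - 3 = -5/3 ≈ -1.6667)
146 + G*(-75) = 146 - 5/3*(-75) = 146 + 125 = 271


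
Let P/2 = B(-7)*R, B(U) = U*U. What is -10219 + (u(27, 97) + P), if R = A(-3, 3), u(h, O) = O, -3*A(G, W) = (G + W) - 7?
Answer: -29680/3 ≈ -9893.3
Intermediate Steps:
A(G, W) = 7/3 - G/3 - W/3 (A(G, W) = -((G + W) - 7)/3 = -(-7 + G + W)/3 = 7/3 - G/3 - W/3)
B(U) = U**2
R = 7/3 (R = 7/3 - 1/3*(-3) - 1/3*3 = 7/3 + 1 - 1 = 7/3 ≈ 2.3333)
P = 686/3 (P = 2*((-7)**2*(7/3)) = 2*(49*(7/3)) = 2*(343/3) = 686/3 ≈ 228.67)
-10219 + (u(27, 97) + P) = -10219 + (97 + 686/3) = -10219 + 977/3 = -29680/3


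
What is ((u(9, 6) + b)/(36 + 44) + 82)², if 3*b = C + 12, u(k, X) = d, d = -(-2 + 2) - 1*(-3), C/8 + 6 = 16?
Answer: 391287961/57600 ≈ 6793.2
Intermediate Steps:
C = 80 (C = -48 + 8*16 = -48 + 128 = 80)
d = 3 (d = -1*0 + 3 = 0 + 3 = 3)
u(k, X) = 3
b = 92/3 (b = (80 + 12)/3 = (⅓)*92 = 92/3 ≈ 30.667)
((u(9, 6) + b)/(36 + 44) + 82)² = ((3 + 92/3)/(36 + 44) + 82)² = ((101/3)/80 + 82)² = ((101/3)*(1/80) + 82)² = (101/240 + 82)² = (19781/240)² = 391287961/57600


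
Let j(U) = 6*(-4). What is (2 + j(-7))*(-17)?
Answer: 374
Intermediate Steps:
j(U) = -24
(2 + j(-7))*(-17) = (2 - 24)*(-17) = -22*(-17) = 374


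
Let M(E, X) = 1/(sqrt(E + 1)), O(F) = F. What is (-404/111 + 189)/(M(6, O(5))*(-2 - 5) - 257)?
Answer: -5287775/7330662 + 20575*sqrt(7)/7330662 ≈ -0.71390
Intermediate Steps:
M(E, X) = 1/sqrt(1 + E) (M(E, X) = 1/(sqrt(1 + E)) = 1/sqrt(1 + E))
(-404/111 + 189)/(M(6, O(5))*(-2 - 5) - 257) = (-404/111 + 189)/((-2 - 5)/sqrt(1 + 6) - 257) = (-404*1/111 + 189)/(-7/sqrt(7) - 257) = (-404/111 + 189)/((sqrt(7)/7)*(-7) - 257) = 20575/(111*(-sqrt(7) - 257)) = 20575/(111*(-257 - sqrt(7)))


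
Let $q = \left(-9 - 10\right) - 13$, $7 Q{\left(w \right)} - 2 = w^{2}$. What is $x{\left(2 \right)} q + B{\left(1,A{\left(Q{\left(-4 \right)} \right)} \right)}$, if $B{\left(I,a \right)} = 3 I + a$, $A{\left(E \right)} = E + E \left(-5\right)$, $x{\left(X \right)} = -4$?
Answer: $\frac{845}{7} \approx 120.71$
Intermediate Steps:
$Q{\left(w \right)} = \frac{2}{7} + \frac{w^{2}}{7}$
$A{\left(E \right)} = - 4 E$ ($A{\left(E \right)} = E - 5 E = - 4 E$)
$B{\left(I,a \right)} = a + 3 I$
$q = -32$ ($q = -19 - 13 = -32$)
$x{\left(2 \right)} q + B{\left(1,A{\left(Q{\left(-4 \right)} \right)} \right)} = \left(-4\right) \left(-32\right) + \left(- 4 \left(\frac{2}{7} + \frac{\left(-4\right)^{2}}{7}\right) + 3 \cdot 1\right) = 128 + \left(- 4 \left(\frac{2}{7} + \frac{1}{7} \cdot 16\right) + 3\right) = 128 + \left(- 4 \left(\frac{2}{7} + \frac{16}{7}\right) + 3\right) = 128 + \left(\left(-4\right) \frac{18}{7} + 3\right) = 128 + \left(- \frac{72}{7} + 3\right) = 128 - \frac{51}{7} = \frac{845}{7}$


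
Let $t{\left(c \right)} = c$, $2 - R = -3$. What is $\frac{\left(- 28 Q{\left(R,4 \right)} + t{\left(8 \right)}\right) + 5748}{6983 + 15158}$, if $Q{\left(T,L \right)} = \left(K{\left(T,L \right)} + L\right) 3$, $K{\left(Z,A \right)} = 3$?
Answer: $\frac{5168}{22141} \approx 0.23341$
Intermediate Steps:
$R = 5$ ($R = 2 - -3 = 2 + 3 = 5$)
$Q{\left(T,L \right)} = 9 + 3 L$ ($Q{\left(T,L \right)} = \left(3 + L\right) 3 = 9 + 3 L$)
$\frac{\left(- 28 Q{\left(R,4 \right)} + t{\left(8 \right)}\right) + 5748}{6983 + 15158} = \frac{\left(- 28 \left(9 + 3 \cdot 4\right) + 8\right) + 5748}{6983 + 15158} = \frac{\left(- 28 \left(9 + 12\right) + 8\right) + 5748}{22141} = \left(\left(\left(-28\right) 21 + 8\right) + 5748\right) \frac{1}{22141} = \left(\left(-588 + 8\right) + 5748\right) \frac{1}{22141} = \left(-580 + 5748\right) \frac{1}{22141} = 5168 \cdot \frac{1}{22141} = \frac{5168}{22141}$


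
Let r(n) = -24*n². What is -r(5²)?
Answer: 15000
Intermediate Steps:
-r(5²) = -(-24)*(5²)² = -(-24)*25² = -(-24)*625 = -1*(-15000) = 15000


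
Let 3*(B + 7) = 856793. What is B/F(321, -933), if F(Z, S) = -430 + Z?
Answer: -856772/327 ≈ -2620.1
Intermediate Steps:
B = 856772/3 (B = -7 + (⅓)*856793 = -7 + 856793/3 = 856772/3 ≈ 2.8559e+5)
B/F(321, -933) = 856772/(3*(-430 + 321)) = (856772/3)/(-109) = (856772/3)*(-1/109) = -856772/327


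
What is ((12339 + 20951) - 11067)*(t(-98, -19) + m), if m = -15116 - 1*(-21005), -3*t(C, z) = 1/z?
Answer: 7459683302/57 ≈ 1.3087e+8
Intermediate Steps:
t(C, z) = -1/(3*z)
m = 5889 (m = -15116 + 21005 = 5889)
((12339 + 20951) - 11067)*(t(-98, -19) + m) = ((12339 + 20951) - 11067)*(-⅓/(-19) + 5889) = (33290 - 11067)*(-⅓*(-1/19) + 5889) = 22223*(1/57 + 5889) = 22223*(335674/57) = 7459683302/57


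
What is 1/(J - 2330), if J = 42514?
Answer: 1/40184 ≈ 2.4886e-5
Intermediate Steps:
1/(J - 2330) = 1/(42514 - 2330) = 1/40184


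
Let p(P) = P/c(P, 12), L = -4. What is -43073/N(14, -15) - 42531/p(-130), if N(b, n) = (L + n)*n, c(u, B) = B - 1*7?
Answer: 579023/390 ≈ 1484.7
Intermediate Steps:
c(u, B) = -7 + B (c(u, B) = B - 7 = -7 + B)
p(P) = P/5 (p(P) = P/(-7 + 12) = P/5)
N(b, n) = n*(-4 + n) (N(b, n) = (-4 + n)*n = n*(-4 + n))
-43073/N(14, -15) - 42531/p(-130) = -43073*(-1/(15*(-4 - 15))) - 42531/((1/5)*(-130)) = -43073/((-15*(-19))) - 42531/(-26) = -43073/285 - 42531*(-1/26) = -43073*1/285 + 42531/26 = -2267/15 + 42531/26 = 579023/390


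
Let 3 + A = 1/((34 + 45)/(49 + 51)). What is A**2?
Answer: 18769/6241 ≈ 3.0074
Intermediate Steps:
A = -137/79 (A = -3 + 1/((34 + 45)/(49 + 51)) = -3 + 1/(79/100) = -3 + 100/79 = -137/79 ≈ -1.7342)
A**2 = (-137/79)**2 = 18769/6241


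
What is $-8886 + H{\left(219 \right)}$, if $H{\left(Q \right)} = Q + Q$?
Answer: $-8448$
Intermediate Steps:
$H{\left(Q \right)} = 2 Q$
$-8886 + H{\left(219 \right)} = -8886 + 2 \cdot 219 = -8886 + 438 = -8448$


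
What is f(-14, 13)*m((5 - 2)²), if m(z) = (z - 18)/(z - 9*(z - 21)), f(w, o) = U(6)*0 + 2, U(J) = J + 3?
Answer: -2/13 ≈ -0.15385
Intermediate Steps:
U(J) = 3 + J
f(w, o) = 2 (f(w, o) = (3 + 6)*0 + 2 = 9*0 + 2 = 0 + 2 = 2)
m(z) = (-18 + z)/(189 - 8*z) (m(z) = (-18 + z)/(z - 9*(-21 + z)) = (-18 + z)/(z + (189 - 9*z)) = (-18 + z)/(189 - 8*z))
f(-14, 13)*m((5 - 2)²) = 2*((18 - (5 - 2)²)/(-189 + 8*(5 - 2)²)) = 2*((18 - 1*3²)/(-189 + 8*3²)) = 2*((18 - 1*9)/(-189 + 8*9)) = 2*((18 - 9)/(-189 + 72)) = 2*(9/(-117)) = 2*(-1/117*9) = 2*(-1/13) = -2/13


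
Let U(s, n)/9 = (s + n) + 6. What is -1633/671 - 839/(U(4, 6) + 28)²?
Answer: -48873641/19850864 ≈ -2.4620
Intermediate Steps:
U(s, n) = 54 + 9*n + 9*s (U(s, n) = 9*((s + n) + 6) = 9*((n + s) + 6) = 9*(6 + n + s) = 54 + 9*n + 9*s)
-1633/671 - 839/(U(4, 6) + 28)² = -1633/671 - 839/((54 + 9*6 + 9*4) + 28)² = -1633*1/671 - 839/((54 + 54 + 36) + 28)² = -1633/671 - 839/(144 + 28)² = -1633/671 - 839/(172²) = -1633/671 - 839/29584 = -48873641/19850864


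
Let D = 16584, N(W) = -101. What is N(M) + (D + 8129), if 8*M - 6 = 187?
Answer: 24612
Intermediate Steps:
M = 193/8 (M = ¾ + (⅛)*187 = ¾ + 187/8 = 193/8 ≈ 24.125)
N(M) + (D + 8129) = -101 + (16584 + 8129) = -101 + 24713 = 24612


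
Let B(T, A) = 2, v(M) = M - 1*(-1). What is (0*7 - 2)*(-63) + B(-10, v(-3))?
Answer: 128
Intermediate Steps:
v(M) = 1 + M (v(M) = M + 1 = 1 + M)
(0*7 - 2)*(-63) + B(-10, v(-3)) = (0*7 - 2)*(-63) + 2 = (0 - 2)*(-63) + 2 = -2*(-63) + 2 = 126 + 2 = 128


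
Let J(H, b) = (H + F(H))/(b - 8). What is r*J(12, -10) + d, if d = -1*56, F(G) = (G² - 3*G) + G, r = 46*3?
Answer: -1068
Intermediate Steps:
r = 138
F(G) = G² - 2*G
J(H, b) = (H + H*(-2 + H))/(-8 + b) (J(H, b) = (H + H*(-2 + H))/(b - 8) = (H + H*(-2 + H))/(-8 + b))
d = -56
r*J(12, -10) + d = 138*(12*(-1 + 12)/(-8 - 10)) - 56 = 138*(12*11/(-18)) - 56 = 138*(12*(-1/18)*11) - 56 = 138*(-22/3) - 56 = -1012 - 56 = -1068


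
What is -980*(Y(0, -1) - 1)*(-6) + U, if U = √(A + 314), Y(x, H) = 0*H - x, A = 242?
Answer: -5880 + 2*√139 ≈ -5856.4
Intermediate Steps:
Y(x, H) = -x (Y(x, H) = 0 - x = -x)
U = 2*√139 (U = √(242 + 314) = √556 = 2*√139 ≈ 23.580)
-980*(Y(0, -1) - 1)*(-6) + U = -980*(-1*0 - 1)*(-6) + 2*√139 = -980*(0 - 1)*(-6) + 2*√139 = -(-980)*(-6) + 2*√139 = -980*6 + 2*√139 = -5880 + 2*√139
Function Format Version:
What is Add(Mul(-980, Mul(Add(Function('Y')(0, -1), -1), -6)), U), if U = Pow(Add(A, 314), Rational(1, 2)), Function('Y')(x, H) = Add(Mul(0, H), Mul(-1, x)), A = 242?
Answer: Add(-5880, Mul(2, Pow(139, Rational(1, 2)))) ≈ -5856.4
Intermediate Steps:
Function('Y')(x, H) = Mul(-1, x) (Function('Y')(x, H) = Add(0, Mul(-1, x)) = Mul(-1, x))
U = Mul(2, Pow(139, Rational(1, 2))) (U = Pow(Add(242, 314), Rational(1, 2)) = Pow(556, Rational(1, 2)) = Mul(2, Pow(139, Rational(1, 2))) ≈ 23.580)
Add(Mul(-980, Mul(Add(Function('Y')(0, -1), -1), -6)), U) = Add(Mul(-980, Mul(Add(Mul(-1, 0), -1), -6)), Mul(2, Pow(139, Rational(1, 2)))) = Add(Mul(-980, Mul(Add(0, -1), -6)), Mul(2, Pow(139, Rational(1, 2)))) = Add(Mul(-980, Mul(-1, -6)), Mul(2, Pow(139, Rational(1, 2)))) = Add(Mul(-980, 6), Mul(2, Pow(139, Rational(1, 2)))) = Add(-5880, Mul(2, Pow(139, Rational(1, 2))))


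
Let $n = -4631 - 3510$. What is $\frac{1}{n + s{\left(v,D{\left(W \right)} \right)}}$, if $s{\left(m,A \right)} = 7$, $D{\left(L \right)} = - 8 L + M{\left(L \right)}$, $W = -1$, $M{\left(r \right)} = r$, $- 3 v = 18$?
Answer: $- \frac{1}{8134} \approx -0.00012294$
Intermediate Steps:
$v = -6$ ($v = \left(- \frac{1}{3}\right) 18 = -6$)
$D{\left(L \right)} = - 7 L$ ($D{\left(L \right)} = - 8 L + L = - 7 L$)
$n = -8141$ ($n = -4631 - 3510 = -8141$)
$\frac{1}{n + s{\left(v,D{\left(W \right)} \right)}} = \frac{1}{-8141 + 7} = \frac{1}{-8134} = - \frac{1}{8134}$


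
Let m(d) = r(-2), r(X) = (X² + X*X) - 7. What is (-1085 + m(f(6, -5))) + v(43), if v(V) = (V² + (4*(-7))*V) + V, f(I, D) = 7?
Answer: -396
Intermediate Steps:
r(X) = -7 + 2*X² (r(X) = (X² + X²) - 7 = 2*X² - 7 = -7 + 2*X²)
m(d) = 1 (m(d) = -7 + 2*(-2)² = -7 + 2*4 = -7 + 8 = 1)
v(V) = V² - 27*V (v(V) = (V² - 28*V) + V = V² - 27*V)
(-1085 + m(f(6, -5))) + v(43) = (-1085 + 1) + 43*(-27 + 43) = -1084 + 43*16 = -1084 + 688 = -396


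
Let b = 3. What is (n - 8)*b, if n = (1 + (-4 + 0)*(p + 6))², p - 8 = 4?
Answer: 15099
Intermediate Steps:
p = 12 (p = 8 + 4 = 12)
n = 5041 (n = (1 + (-4 + 0)*(12 + 6))² = (1 - 4*18)² = (1 - 72)² = (-71)² = 5041)
(n - 8)*b = (5041 - 8)*3 = 5033*3 = 15099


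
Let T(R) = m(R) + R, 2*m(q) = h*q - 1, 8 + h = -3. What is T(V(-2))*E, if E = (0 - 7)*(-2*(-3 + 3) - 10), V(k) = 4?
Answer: -1295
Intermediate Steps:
h = -11 (h = -8 - 3 = -11)
m(q) = -1/2 - 11*q/2 (m(q) = (-11*q - 1)/2 = (-1 - 11*q)/2 = -1/2 - 11*q/2)
T(R) = -1/2 - 9*R/2 (T(R) = (-1/2 - 11*R/2) + R = -1/2 - 9*R/2)
E = 70 (E = -7*(-2*0 - 10) = -7*(0 - 10) = -7*(-10) = 70)
T(V(-2))*E = (-1/2 - 9/2*4)*70 = (-1/2 - 18)*70 = -37/2*70 = -1295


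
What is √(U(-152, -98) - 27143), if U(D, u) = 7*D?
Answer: I*√28207 ≈ 167.95*I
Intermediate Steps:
√(U(-152, -98) - 27143) = √(7*(-152) - 27143) = √(-1064 - 27143) = √(-28207) = I*√28207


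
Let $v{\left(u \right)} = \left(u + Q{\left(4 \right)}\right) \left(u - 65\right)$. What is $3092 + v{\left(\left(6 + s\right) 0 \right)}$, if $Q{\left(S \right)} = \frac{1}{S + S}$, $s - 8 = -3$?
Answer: $\frac{24671}{8} \approx 3083.9$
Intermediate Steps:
$s = 5$ ($s = 8 - 3 = 5$)
$Q{\left(S \right)} = \frac{1}{2 S}$
$v{\left(u \right)} = \left(-65 + u\right) \left(\frac{1}{8} + u\right)$ ($v{\left(u \right)} = \left(u + \frac{1}{2 \cdot 4}\right) \left(u - 65\right) = \left(u + \frac{1}{2} \cdot \frac{1}{4}\right) \left(-65 + u\right) = \left(u + \frac{1}{8}\right) \left(-65 + u\right) = \left(\frac{1}{8} + u\right) \left(-65 + u\right) = \left(-65 + u\right) \left(\frac{1}{8} + u\right)$)
$3092 + v{\left(\left(6 + s\right) 0 \right)} = 3092 - \left(\frac{65}{8} + 0 + \frac{519}{8} \left(6 + 5\right) 0\right) = 3092 - \left(\frac{65}{8} + 0 + \frac{519}{8} \cdot 11 \cdot 0\right) = 3092 - \left(\frac{65}{8} - 0^{2}\right) = 3092 + \left(- \frac{65}{8} + 0 + 0\right) = 3092 - \frac{65}{8} = \frac{24671}{8}$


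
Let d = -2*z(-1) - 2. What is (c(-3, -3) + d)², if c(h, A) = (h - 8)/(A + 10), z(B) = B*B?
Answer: 1521/49 ≈ 31.041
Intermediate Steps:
z(B) = B²
c(h, A) = (-8 + h)/(10 + A)
d = -4 (d = -2*(-1)² - 2 = -2*1 - 2 = -2 - 2 = -4)
(c(-3, -3) + d)² = ((-8 - 3)/(10 - 3) - 4)² = (-11/7 - 4)² = (-39/7)² = 1521/49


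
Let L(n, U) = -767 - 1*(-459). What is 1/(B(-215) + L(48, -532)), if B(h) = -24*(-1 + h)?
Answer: 1/4876 ≈ 0.00020509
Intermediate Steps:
L(n, U) = -308 (L(n, U) = -767 + 459 = -308)
B(h) = 24 - 24*h
1/(B(-215) + L(48, -532)) = 1/((24 - 24*(-215)) - 308) = 1/((24 + 5160) - 308) = 1/(5184 - 308) = 1/4876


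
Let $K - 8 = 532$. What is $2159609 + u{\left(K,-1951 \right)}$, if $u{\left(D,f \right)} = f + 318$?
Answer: $2157976$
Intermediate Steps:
$K = 540$ ($K = 8 + 532 = 540$)
$u{\left(D,f \right)} = 318 + f$
$2159609 + u{\left(K,-1951 \right)} = 2159609 + \left(318 - 1951\right) = 2159609 - 1633 = 2157976$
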